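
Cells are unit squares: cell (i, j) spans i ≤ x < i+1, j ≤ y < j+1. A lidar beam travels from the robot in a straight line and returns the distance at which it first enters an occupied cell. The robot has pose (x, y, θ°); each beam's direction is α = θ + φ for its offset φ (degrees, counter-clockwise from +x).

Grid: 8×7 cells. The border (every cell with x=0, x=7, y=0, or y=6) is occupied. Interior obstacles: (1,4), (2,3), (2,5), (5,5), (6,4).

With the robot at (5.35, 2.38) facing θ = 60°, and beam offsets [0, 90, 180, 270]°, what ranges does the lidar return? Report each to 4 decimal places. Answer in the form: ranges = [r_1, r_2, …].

beam 1: φ=0°, α=60°
  dir = (cos 60°, sin 60°) = (0.5000, 0.8660); from cell (5,2)
  next x-line at t=1.3000, next y-line at t=0.7159; Δt_x=2.0000, Δt_y=1.1547
    y: enter (5,3) at t=0.7159
    x: enter (6,3) at t=1.3000
    y: enter (6,4) at t=1.8706 ← occupied
  → r_1 = 1.8706
beam 2: φ=90°, α=150°
  dir = (cos 150°, sin 150°) = (-0.8660, 0.5000); from cell (5,2)
  next x-line at t=0.4041, next y-line at t=1.2400; Δt_x=1.1547, Δt_y=2.0000
    x: enter (4,2) at t=0.4041
    y: enter (4,3) at t=1.2400
    x: enter (3,3) at t=1.5588
    x: enter (2,3) at t=2.7135 ← occupied
  → r_2 = 2.7135
beam 3: φ=180°, α=240°
  dir = (cos 240°, sin 240°) = (-0.5000, -0.8660); from cell (5,2)
  next x-line at t=0.7000, next y-line at t=0.4388; Δt_x=2.0000, Δt_y=1.1547
    y: enter (5,1) at t=0.4388
    x: enter (4,1) at t=0.7000
    y: enter (4,0) at t=1.5935 ← occupied
  → r_3 = 1.5935
beam 4: φ=270°, α=330°
  dir = (cos 330°, sin 330°) = (0.8660, -0.5000); from cell (5,2)
  next x-line at t=0.7506, next y-line at t=0.7600; Δt_x=1.1547, Δt_y=2.0000
    x: enter (6,2) at t=0.7506
    y: enter (6,1) at t=0.7600
    x: enter (7,1) at t=1.9053 ← occupied
  → r_4 = 1.9053

ranges = [1.8706, 2.7135, 1.5935, 1.9053]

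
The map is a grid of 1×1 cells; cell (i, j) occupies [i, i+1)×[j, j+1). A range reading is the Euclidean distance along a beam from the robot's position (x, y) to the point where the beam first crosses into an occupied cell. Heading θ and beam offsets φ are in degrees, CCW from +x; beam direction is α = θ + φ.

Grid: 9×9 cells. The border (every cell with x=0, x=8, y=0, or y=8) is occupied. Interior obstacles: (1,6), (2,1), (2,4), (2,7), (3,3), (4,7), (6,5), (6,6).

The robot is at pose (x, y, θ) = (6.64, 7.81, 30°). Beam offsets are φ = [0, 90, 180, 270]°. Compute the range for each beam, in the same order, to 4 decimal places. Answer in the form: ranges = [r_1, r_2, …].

ranges = [0.3800, 0.2194, 6.5125, 2.7200]

beam 1: φ=0°, α=30°
  direction (0.8660, 0.5000); cell (6,7); t to first gridline: x 0.4157, y 0.3800 (then +1.1547 / +2.0000)
    (6,8) via y @ 0.3800  # hit
  → r_1 = 0.3800
beam 2: φ=90°, α=120°
  direction (-0.5000, 0.8660); cell (6,7); t to first gridline: x 1.2800, y 0.2194 (then +2.0000 / +1.1547)
    (6,8) via y @ 0.2194  # hit
  → r_2 = 0.2194
beam 3: φ=180°, α=210°
  direction (-0.8660, -0.5000); cell (6,7); t to first gridline: x 0.7390, y 1.6200 (then +1.1547 / +2.0000)
    (5,7) via x @ 0.7390
    (5,6) via y @ 1.6200
    (4,6) via x @ 1.8937
    (3,6) via x @ 3.0484
    (3,5) via y @ 3.6200
    (2,5) via x @ 4.2031
    (1,5) via x @ 5.3578
    (1,4) via y @ 5.6200
    (0,4) via x @ 6.5125  # hit
  → r_3 = 6.5125
beam 4: φ=270°, α=300°
  direction (0.5000, -0.8660); cell (6,7); t to first gridline: x 0.7200, y 0.9353 (then +2.0000 / +1.1547)
    (7,7) via x @ 0.7200
    (7,6) via y @ 0.9353
    (7,5) via y @ 2.0900
    (8,5) via x @ 2.7200  # hit
  → r_4 = 2.7200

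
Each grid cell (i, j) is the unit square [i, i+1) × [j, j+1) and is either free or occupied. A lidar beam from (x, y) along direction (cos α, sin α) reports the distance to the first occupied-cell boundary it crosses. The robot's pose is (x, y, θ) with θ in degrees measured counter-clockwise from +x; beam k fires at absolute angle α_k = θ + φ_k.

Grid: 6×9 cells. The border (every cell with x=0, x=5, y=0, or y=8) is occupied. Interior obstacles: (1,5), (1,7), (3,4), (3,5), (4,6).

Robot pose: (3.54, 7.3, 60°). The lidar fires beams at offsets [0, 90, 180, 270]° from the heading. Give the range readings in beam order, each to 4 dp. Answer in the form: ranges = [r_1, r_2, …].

beam 1: φ=0°, α=60°
  cosα=0.5000 sinα=0.8660 | (3,7) | tMaxX 0.9200 tMaxY 0.8083 | tΔX 2.0000 tΔY 1.1547
    t=0.8083 [y] (3,8) — stop
  → r_1 = 0.8083
beam 2: φ=90°, α=150°
  cosα=-0.8660 sinα=0.5000 | (3,7) | tMaxX 0.6235 tMaxY 1.4000 | tΔX 1.1547 tΔY 2.0000
    t=0.6235 [x] (2,7)
    t=1.4000 [y] (2,8) — stop
  → r_2 = 1.4000
beam 3: φ=180°, α=240°
  cosα=-0.5000 sinα=-0.8660 | (3,7) | tMaxX 1.0800 tMaxY 0.3464 | tΔX 2.0000 tΔY 1.1547
    t=0.3464 [y] (3,6)
    t=1.0800 [x] (2,6)
    t=1.5011 [y] (2,5)
    t=2.6558 [y] (2,4)
    t=3.0800 [x] (1,4)
    t=3.8105 [y] (1,3)
    t=4.9652 [y] (1,2)
    t=5.0800 [x] (0,2) — stop
  → r_3 = 5.0800
beam 4: φ=270°, α=330°
  cosα=0.8660 sinα=-0.5000 | (3,7) | tMaxX 0.5312 tMaxY 0.6000 | tΔX 1.1547 tΔY 2.0000
    t=0.5312 [x] (4,7)
    t=0.6000 [y] (4,6) — stop
  → r_4 = 0.6000

ranges = [0.8083, 1.4000, 5.0800, 0.6000]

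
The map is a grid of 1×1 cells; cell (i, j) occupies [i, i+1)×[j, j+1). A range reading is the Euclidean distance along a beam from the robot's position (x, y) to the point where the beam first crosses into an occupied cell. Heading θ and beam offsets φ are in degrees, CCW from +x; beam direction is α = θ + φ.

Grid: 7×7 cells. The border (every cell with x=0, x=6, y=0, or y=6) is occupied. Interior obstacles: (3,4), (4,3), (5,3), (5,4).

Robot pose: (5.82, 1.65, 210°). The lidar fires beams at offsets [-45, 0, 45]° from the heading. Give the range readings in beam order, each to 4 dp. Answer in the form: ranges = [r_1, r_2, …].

ranges = [4.9900, 1.3000, 0.6729]

beam 1: φ=-45°, α=165°
  dir = (cos 165°, sin 165°) = (-0.9659, 0.2588); from cell (5,1)
  next x-line at t=0.8489, next y-line at t=1.3523; Δt_x=1.0353, Δt_y=3.8637
    x: enter (4,1) at t=0.8489
    y: enter (4,2) at t=1.3523
    x: enter (3,2) at t=1.8842
    x: enter (2,2) at t=2.9195
    x: enter (1,2) at t=3.9548
    x: enter (0,2) at t=4.9900 ← occupied
  → r_1 = 4.9900
beam 2: φ=0°, α=210°
  dir = (cos 210°, sin 210°) = (-0.8660, -0.5000); from cell (5,1)
  next x-line at t=0.9469, next y-line at t=1.3000; Δt_x=1.1547, Δt_y=2.0000
    x: enter (4,1) at t=0.9469
    y: enter (4,0) at t=1.3000 ← occupied
  → r_2 = 1.3000
beam 3: φ=45°, α=255°
  dir = (cos 255°, sin 255°) = (-0.2588, -0.9659); from cell (5,1)
  next x-line at t=3.1682, next y-line at t=0.6729; Δt_x=3.8637, Δt_y=1.0353
    y: enter (5,0) at t=0.6729 ← occupied
  → r_3 = 0.6729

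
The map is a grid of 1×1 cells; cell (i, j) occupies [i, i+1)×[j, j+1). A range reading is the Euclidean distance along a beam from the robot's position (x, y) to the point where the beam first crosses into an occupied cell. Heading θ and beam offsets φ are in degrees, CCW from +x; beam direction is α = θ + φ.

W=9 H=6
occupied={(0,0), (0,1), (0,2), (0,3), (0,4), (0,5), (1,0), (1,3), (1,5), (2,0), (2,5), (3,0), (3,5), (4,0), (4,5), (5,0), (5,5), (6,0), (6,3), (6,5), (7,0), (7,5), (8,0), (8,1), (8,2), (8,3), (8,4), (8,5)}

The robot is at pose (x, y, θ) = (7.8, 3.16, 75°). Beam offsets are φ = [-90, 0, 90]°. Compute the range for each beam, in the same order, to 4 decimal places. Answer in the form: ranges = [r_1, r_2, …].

beam 1: φ=-90°, α=345°
  dir = (cos 345°, sin 345°) = (0.9659, -0.2588); from cell (7,3)
  next x-line at t=0.2071, next y-line at t=0.6182; Δt_x=1.0353, Δt_y=3.8637
    x: enter (8,3) at t=0.2071 ← occupied
  → r_1 = 0.2071
beam 2: φ=0°, α=75°
  dir = (cos 75°, sin 75°) = (0.2588, 0.9659); from cell (7,3)
  next x-line at t=0.7727, next y-line at t=0.8696; Δt_x=3.8637, Δt_y=1.0353
    x: enter (8,3) at t=0.7727 ← occupied
  → r_2 = 0.7727
beam 3: φ=90°, α=165°
  dir = (cos 165°, sin 165°) = (-0.9659, 0.2588); from cell (7,3)
  next x-line at t=0.8282, next y-line at t=3.2455; Δt_x=1.0353, Δt_y=3.8637
    x: enter (6,3) at t=0.8282 ← occupied
  → r_3 = 0.8282

ranges = [0.2071, 0.7727, 0.8282]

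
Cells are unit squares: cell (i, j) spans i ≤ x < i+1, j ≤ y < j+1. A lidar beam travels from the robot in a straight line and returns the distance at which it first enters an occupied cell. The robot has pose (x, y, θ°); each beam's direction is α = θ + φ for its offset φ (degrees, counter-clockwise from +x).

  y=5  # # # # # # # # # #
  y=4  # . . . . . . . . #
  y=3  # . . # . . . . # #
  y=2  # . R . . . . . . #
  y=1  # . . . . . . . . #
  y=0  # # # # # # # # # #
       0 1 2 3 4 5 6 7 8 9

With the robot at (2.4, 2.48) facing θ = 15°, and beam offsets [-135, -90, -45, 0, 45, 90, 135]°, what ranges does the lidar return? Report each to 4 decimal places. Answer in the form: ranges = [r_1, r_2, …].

beam 1: φ=-135°, α=240°
  cosα=-0.5000 sinα=-0.8660 | (2,2) | tMaxX 0.8000 tMaxY 0.5543 | tΔX 2.0000 tΔY 1.1547
    t=0.5543 [y] (2,1)
    t=0.8000 [x] (1,1)
    t=1.7090 [y] (1,0) — stop
  → r_1 = 1.7090
beam 2: φ=-90°, α=285°
  cosα=0.2588 sinα=-0.9659 | (2,2) | tMaxX 2.3182 tMaxY 0.4969 | tΔX 3.8637 tΔY 1.0353
    t=0.4969 [y] (2,1)
    t=1.5322 [y] (2,0) — stop
  → r_2 = 1.5322
beam 3: φ=-45°, α=330°
  cosα=0.8660 sinα=-0.5000 | (2,2) | tMaxX 0.6928 tMaxY 0.9600 | tΔX 1.1547 tΔY 2.0000
    t=0.6928 [x] (3,2)
    t=0.9600 [y] (3,1)
    t=1.8475 [x] (4,1)
    t=2.9600 [y] (4,0) — stop
  → r_3 = 2.9600
beam 4: φ=0°, α=15°
  cosα=0.9659 sinα=0.2588 | (2,2) | tMaxX 0.6212 tMaxY 2.0091 | tΔX 1.0353 tΔY 3.8637
    t=0.6212 [x] (3,2)
    t=1.6564 [x] (4,2)
    t=2.0091 [y] (4,3)
    t=2.6917 [x] (5,3)
    t=3.7270 [x] (6,3)
    t=4.7623 [x] (7,3)
    t=5.7975 [x] (8,3) — stop
  → r_4 = 5.7975
beam 5: φ=45°, α=60°
  cosα=0.5000 sinα=0.8660 | (2,2) | tMaxX 1.2000 tMaxY 0.6004 | tΔX 2.0000 tΔY 1.1547
    t=0.6004 [y] (2,3)
    t=1.2000 [x] (3,3) — stop
  → r_5 = 1.2000
beam 6: φ=90°, α=105°
  cosα=-0.2588 sinα=0.9659 | (2,2) | tMaxX 1.5455 tMaxY 0.5383 | tΔX 3.8637 tΔY 1.0353
    t=0.5383 [y] (2,3)
    t=1.5455 [x] (1,3)
    t=1.5736 [y] (1,4)
    t=2.6089 [y] (1,5) — stop
  → r_6 = 2.6089
beam 7: φ=135°, α=150°
  cosα=-0.8660 sinα=0.5000 | (2,2) | tMaxX 0.4619 tMaxY 1.0400 | tΔX 1.1547 tΔY 2.0000
    t=0.4619 [x] (1,2)
    t=1.0400 [y] (1,3)
    t=1.6166 [x] (0,3) — stop
  → r_7 = 1.6166

ranges = [1.7090, 1.5322, 2.9600, 5.7975, 1.2000, 2.6089, 1.6166]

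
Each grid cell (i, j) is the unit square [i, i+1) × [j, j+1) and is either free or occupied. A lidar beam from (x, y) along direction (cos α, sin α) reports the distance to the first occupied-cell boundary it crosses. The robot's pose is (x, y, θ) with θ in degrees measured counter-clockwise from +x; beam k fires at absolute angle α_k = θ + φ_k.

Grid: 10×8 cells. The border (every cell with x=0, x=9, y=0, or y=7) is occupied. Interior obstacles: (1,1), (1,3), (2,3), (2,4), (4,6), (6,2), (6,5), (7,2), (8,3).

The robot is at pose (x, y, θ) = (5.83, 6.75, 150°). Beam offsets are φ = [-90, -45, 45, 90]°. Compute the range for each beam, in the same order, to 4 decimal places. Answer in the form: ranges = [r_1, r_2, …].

ranges = [0.2887, 0.2588, 0.8593, 6.6395]

beam 1: φ=-90°, α=60°
  dir = (cos 60°, sin 60°) = (0.5000, 0.8660); from cell (5,6)
  next x-line at t=0.3400, next y-line at t=0.2887; Δt_x=2.0000, Δt_y=1.1547
    y: enter (5,7) at t=0.2887 ← occupied
  → r_1 = 0.2887
beam 2: φ=-45°, α=105°
  dir = (cos 105°, sin 105°) = (-0.2588, 0.9659); from cell (5,6)
  next x-line at t=3.2069, next y-line at t=0.2588; Δt_x=3.8637, Δt_y=1.0353
    y: enter (5,7) at t=0.2588 ← occupied
  → r_2 = 0.2588
beam 3: φ=45°, α=195°
  dir = (cos 195°, sin 195°) = (-0.9659, -0.2588); from cell (5,6)
  next x-line at t=0.8593, next y-line at t=2.8978; Δt_x=1.0353, Δt_y=3.8637
    x: enter (4,6) at t=0.8593 ← occupied
  → r_3 = 0.8593
beam 4: φ=90°, α=240°
  dir = (cos 240°, sin 240°) = (-0.5000, -0.8660); from cell (5,6)
  next x-line at t=1.6600, next y-line at t=0.8660; Δt_x=2.0000, Δt_y=1.1547
    y: enter (5,5) at t=0.8660
    x: enter (4,5) at t=1.6600
    y: enter (4,4) at t=2.0207
    y: enter (4,3) at t=3.1754
    x: enter (3,3) at t=3.6600
    y: enter (3,2) at t=4.3301
    y: enter (3,1) at t=5.4848
    x: enter (2,1) at t=5.6600
    y: enter (2,0) at t=6.6395 ← occupied
  → r_4 = 6.6395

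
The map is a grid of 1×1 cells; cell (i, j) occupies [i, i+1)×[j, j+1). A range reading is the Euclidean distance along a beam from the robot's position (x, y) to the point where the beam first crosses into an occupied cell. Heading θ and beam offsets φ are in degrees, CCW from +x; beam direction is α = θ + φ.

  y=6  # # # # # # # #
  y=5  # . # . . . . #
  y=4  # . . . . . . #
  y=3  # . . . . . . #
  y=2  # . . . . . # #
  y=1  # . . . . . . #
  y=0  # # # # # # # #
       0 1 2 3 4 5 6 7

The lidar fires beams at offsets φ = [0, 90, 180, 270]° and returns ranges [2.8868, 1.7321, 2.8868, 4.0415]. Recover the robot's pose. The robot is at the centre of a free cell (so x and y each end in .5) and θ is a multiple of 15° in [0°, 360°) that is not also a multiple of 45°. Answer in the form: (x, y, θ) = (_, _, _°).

(x, y, θ) = (4.5, 3.5, 240°)

The pose lattice has 28·16 = 448 candidates. Test each by forward raycasting.
  (4.5, 5.5, 15°): beam 1 = 1.9319 ≠ 2.8868 ✗
  (3.5, 4.5, 120°): beam 1 = 1.0000 ≠ 2.8868 ✗
  (5.5, 1.5, 330°): beam 1 = 1.0000 ≠ 2.8868 ✗
  (6.5, 4.5, 330°): beam 1 = 0.5774 ≠ 2.8868 ✗
  …
  (4.5, 3.5, 240°): r_1=2.8868, r_2=1.7321, r_3=2.8868, r_4=4.0415 — all match ✓
Only this pose fits every beam.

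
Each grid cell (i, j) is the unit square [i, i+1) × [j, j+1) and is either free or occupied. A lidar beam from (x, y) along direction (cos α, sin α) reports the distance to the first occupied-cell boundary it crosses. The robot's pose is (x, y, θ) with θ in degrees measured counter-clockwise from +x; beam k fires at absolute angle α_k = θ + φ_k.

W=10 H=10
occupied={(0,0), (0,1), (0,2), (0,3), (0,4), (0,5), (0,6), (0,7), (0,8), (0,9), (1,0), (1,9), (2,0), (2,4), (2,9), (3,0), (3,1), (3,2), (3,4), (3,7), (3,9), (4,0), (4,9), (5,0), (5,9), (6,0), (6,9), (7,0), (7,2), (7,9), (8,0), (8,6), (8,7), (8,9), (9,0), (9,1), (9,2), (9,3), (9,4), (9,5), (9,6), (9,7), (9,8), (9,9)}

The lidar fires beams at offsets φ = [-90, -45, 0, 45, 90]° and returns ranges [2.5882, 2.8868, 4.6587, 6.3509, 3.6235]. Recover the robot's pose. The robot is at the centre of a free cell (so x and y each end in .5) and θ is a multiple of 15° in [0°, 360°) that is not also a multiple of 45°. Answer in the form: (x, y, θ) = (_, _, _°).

The pose lattice has 56·16 = 896 candidates. Test each by forward raycasting.
  (1.5, 1.5, 195°): beam 1 = 1.9319 ≠ 2.5882 ✗
  (8.5, 4.5, 105°): beam 1 = 0.5176 ≠ 2.5882 ✗
  (6.5, 7.5, 330°): beam 1 = 5.1962 ≠ 2.5882 ✗
  (1.5, 6.5, 120°): beam 1 = 1.7321 ≠ 2.5882 ✗
  (5.5, 7.5, 15°): beam 1 = 6.7293 ≠ 2.5882 ✗
  …
  (4.5, 3.5, 15°): r_1=2.5882, r_2=2.8868, r_3=4.6587, r_4=6.3509, r_5=3.6235 — all match ✓
Unique over the lattice → pose = (4.5, 3.5, 15°).

(x, y, θ) = (4.5, 3.5, 15°)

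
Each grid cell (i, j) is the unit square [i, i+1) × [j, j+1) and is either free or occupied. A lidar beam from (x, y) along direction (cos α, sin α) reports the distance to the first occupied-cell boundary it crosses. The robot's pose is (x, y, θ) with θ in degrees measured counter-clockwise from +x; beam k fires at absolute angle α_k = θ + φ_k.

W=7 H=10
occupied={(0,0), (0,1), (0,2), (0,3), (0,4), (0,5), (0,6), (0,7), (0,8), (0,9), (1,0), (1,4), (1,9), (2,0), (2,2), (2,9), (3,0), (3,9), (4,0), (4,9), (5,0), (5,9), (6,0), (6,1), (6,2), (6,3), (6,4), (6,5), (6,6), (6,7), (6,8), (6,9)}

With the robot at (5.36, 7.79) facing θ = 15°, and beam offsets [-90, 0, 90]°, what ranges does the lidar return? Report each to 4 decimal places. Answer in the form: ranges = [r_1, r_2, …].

ranges = [2.4728, 0.6626, 1.2527]

beam 1: φ=-90°, α=285°
  direction (0.2588, -0.9659); cell (5,7); t to first gridline: x 2.4728, y 0.8179 (then +3.8637 / +1.0353)
    (5,6) via y @ 0.8179
    (5,5) via y @ 1.8531
    (6,5) via x @ 2.4728  # hit
  → r_1 = 2.4728
beam 2: φ=0°, α=15°
  direction (0.9659, 0.2588); cell (5,7); t to first gridline: x 0.6626, y 0.8114 (then +1.0353 / +3.8637)
    (6,7) via x @ 0.6626  # hit
  → r_2 = 0.6626
beam 3: φ=90°, α=105°
  direction (-0.2588, 0.9659); cell (5,7); t to first gridline: x 1.3909, y 0.2174 (then +3.8637 / +1.0353)
    (5,8) via y @ 0.2174
    (5,9) via y @ 1.2527  # hit
  → r_3 = 1.2527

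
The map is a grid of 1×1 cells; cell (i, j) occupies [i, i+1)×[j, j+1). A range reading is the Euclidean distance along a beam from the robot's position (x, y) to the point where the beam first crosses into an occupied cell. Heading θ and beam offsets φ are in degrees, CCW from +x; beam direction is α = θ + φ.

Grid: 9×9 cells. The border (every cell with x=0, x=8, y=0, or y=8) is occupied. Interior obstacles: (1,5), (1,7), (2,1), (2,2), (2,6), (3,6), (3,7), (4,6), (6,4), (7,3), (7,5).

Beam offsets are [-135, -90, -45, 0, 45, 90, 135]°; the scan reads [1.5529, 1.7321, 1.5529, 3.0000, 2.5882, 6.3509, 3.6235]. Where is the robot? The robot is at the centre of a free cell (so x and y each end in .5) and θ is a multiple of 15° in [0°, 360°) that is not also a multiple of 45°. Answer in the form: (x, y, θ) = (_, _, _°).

(x, y, θ) = (4.5, 2.5, 330°)

The pose lattice has 38·16 = 608 candidates. Test each by forward raycasting.
  (2.5, 7.5, 195°): beam 1 = 0.5774 ≠ 1.5529 ✗
  (2.5, 3.5, 165°): beam 1 = 6.3509 ≠ 1.5529 ✗
  (4.5, 1.5, 240°): beam 1 = 4.6587 ≠ 1.5529 ✗
  (5.5, 7.5, 195°): beam 1 = 0.5774 ≠ 1.5529 ✗
  (7.5, 2.5, 15°): beam 1 = 1.7321 ≠ 1.5529 ✗
  …
  (4.5, 2.5, 330°): r_1=1.5529, r_2=1.7321, r_3=1.5529, r_4=3.0000, r_5=2.5882, r_6=6.3509, r_7=3.6235 — all match ✓
Only this pose fits every beam.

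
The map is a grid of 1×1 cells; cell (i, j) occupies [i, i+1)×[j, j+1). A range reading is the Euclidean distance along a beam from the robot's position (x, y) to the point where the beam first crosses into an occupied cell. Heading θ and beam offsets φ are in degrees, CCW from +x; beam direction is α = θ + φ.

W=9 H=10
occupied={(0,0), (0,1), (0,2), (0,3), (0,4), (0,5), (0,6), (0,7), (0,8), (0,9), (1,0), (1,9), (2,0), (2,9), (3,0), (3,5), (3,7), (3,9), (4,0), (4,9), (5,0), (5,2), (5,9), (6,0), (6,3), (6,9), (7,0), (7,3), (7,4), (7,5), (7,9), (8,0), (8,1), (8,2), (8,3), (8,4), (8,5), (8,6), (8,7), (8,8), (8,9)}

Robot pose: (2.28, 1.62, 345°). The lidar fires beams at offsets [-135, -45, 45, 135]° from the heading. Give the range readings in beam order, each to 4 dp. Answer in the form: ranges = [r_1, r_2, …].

ranges = [1.2400, 0.7159, 4.2955, 2.5600]

beam 1: φ=-135°, α=210°
  dir = (cos 210°, sin 210°) = (-0.8660, -0.5000); from cell (2,1)
  next x-line at t=0.3233, next y-line at t=1.2400; Δt_x=1.1547, Δt_y=2.0000
    x: enter (1,1) at t=0.3233
    y: enter (1,0) at t=1.2400 ← occupied
  → r_1 = 1.2400
beam 2: φ=-45°, α=300°
  dir = (cos 300°, sin 300°) = (0.5000, -0.8660); from cell (2,1)
  next x-line at t=1.4400, next y-line at t=0.7159; Δt_x=2.0000, Δt_y=1.1547
    y: enter (2,0) at t=0.7159 ← occupied
  → r_2 = 0.7159
beam 3: φ=45°, α=30°
  dir = (cos 30°, sin 30°) = (0.8660, 0.5000); from cell (2,1)
  next x-line at t=0.8314, next y-line at t=0.7600; Δt_x=1.1547, Δt_y=2.0000
    y: enter (2,2) at t=0.7600
    x: enter (3,2) at t=0.8314
    x: enter (4,2) at t=1.9861
    y: enter (4,3) at t=2.7600
    x: enter (5,3) at t=3.1408
    x: enter (6,3) at t=4.2955 ← occupied
  → r_3 = 4.2955
beam 4: φ=135°, α=120°
  dir = (cos 120°, sin 120°) = (-0.5000, 0.8660); from cell (2,1)
  next x-line at t=0.5600, next y-line at t=0.4388; Δt_x=2.0000, Δt_y=1.1547
    y: enter (2,2) at t=0.4388
    x: enter (1,2) at t=0.5600
    y: enter (1,3) at t=1.5935
    x: enter (0,3) at t=2.5600 ← occupied
  → r_4 = 2.5600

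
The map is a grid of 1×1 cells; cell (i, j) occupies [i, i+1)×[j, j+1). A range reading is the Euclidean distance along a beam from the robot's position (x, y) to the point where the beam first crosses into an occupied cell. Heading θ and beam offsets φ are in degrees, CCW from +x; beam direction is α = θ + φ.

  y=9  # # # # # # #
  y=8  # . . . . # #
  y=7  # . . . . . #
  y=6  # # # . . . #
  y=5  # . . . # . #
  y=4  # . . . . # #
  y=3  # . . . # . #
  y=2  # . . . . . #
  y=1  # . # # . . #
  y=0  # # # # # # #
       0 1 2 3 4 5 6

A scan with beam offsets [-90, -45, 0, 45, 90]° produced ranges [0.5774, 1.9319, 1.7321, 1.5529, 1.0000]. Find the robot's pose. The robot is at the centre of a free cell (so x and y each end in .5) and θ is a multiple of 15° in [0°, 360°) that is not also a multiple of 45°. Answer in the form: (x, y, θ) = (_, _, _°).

(x, y, θ) = (5.5, 1.5, 120°)

The pose lattice has 32·16 = 512 candidates. Test each by forward raycasting.
  (2.5, 7.5, 165°): beam 1 = 1.5529 ≠ 0.5774 ✗
  (1.5, 8.5, 15°): beam 1 = 1.5529 ≠ 0.5774 ✗
  (3.5, 4.5, 195°): beam 1 = 1.9319 ≠ 0.5774 ✗
  …
  (5.5, 1.5, 120°): r_1=0.5774, r_2=1.9319, r_3=1.7321, r_4=1.5529, r_5=1.0000 — all match ✓
Unique over the lattice → pose = (5.5, 1.5, 120°).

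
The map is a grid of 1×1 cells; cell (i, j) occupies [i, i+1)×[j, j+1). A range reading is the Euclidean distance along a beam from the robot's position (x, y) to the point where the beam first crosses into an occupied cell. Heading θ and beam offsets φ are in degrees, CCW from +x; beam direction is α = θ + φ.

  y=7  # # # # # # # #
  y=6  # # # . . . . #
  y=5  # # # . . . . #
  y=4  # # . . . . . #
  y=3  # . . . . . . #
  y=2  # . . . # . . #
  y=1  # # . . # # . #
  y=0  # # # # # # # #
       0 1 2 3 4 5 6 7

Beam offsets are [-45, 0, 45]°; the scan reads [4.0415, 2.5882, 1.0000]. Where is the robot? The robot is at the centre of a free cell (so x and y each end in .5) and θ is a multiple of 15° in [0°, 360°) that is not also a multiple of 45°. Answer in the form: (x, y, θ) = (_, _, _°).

The pose lattice has 27·16 = 432 candidates. Test each by forward raycasting.
  (4.5, 5.5, 240°): beam 1 = 1.5529 ≠ 4.0415 ✗
  (3.5, 2.5, 15°): beam 1 = 0.5774 ≠ 4.0415 ✗
  (2.5, 4.5, 120°): beam 1 = 0.5176 ≠ 4.0415 ✗
  …
  (3.5, 4.5, 75°): r_1=4.0415, r_2=2.5882, r_3=1.0000 — all match ✓
Only this pose fits every beam.

(x, y, θ) = (3.5, 4.5, 75°)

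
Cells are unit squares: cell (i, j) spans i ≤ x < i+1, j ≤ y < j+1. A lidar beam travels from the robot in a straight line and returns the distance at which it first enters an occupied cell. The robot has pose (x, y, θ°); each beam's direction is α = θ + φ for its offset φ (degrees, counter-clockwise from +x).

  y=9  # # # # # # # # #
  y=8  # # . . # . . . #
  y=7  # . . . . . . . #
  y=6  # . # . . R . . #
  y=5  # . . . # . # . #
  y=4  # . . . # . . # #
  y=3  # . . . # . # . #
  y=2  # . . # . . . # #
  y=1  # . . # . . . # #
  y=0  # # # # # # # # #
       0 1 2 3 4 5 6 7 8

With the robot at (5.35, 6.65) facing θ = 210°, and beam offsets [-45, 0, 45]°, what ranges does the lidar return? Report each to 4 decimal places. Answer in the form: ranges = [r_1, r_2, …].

ranges = [4.5035, 1.3000, 1.3523]

beam 1: φ=-45°, α=165°
  direction (-0.9659, 0.2588); cell (5,6); t to first gridline: x 0.3623, y 1.3523 (then +1.0353 / +3.8637)
    (4,6) via x @ 0.3623
    (4,7) via y @ 1.3523
    (3,7) via x @ 1.3976
    (2,7) via x @ 2.4329
    (1,7) via x @ 3.4682
    (0,7) via x @ 4.5035  # hit
  → r_1 = 4.5035
beam 2: φ=0°, α=210°
  direction (-0.8660, -0.5000); cell (5,6); t to first gridline: x 0.4041, y 1.3000 (then +1.1547 / +2.0000)
    (4,6) via x @ 0.4041
    (4,5) via y @ 1.3000  # hit
  → r_2 = 1.3000
beam 3: φ=45°, α=255°
  direction (-0.2588, -0.9659); cell (5,6); t to first gridline: x 1.3523, y 0.6729 (then +3.8637 / +1.0353)
    (5,5) via y @ 0.6729
    (4,5) via x @ 1.3523  # hit
  → r_3 = 1.3523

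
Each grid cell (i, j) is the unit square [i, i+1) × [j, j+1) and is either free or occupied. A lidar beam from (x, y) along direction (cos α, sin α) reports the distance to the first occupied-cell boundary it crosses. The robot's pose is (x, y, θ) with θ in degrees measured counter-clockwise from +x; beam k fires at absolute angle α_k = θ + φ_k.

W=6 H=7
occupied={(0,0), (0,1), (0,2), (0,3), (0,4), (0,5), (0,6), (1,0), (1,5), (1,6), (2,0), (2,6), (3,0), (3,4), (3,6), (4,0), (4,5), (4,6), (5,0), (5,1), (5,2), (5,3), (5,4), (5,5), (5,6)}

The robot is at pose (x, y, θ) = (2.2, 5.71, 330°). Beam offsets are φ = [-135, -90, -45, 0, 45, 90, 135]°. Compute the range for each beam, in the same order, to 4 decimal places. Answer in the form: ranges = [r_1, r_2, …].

beam 1: φ=-135°, α=195°
  dir = (cos 195°, sin 195°) = (-0.9659, -0.2588); from cell (2,5)
  next x-line at t=0.2071, next y-line at t=2.7432; Δt_x=1.0353, Δt_y=3.8637
    x: enter (1,5) at t=0.2071 ← occupied
  → r_1 = 0.2071
beam 2: φ=-90°, α=240°
  dir = (cos 240°, sin 240°) = (-0.5000, -0.8660); from cell (2,5)
  next x-line at t=0.4000, next y-line at t=0.8198; Δt_x=2.0000, Δt_y=1.1547
    x: enter (1,5) at t=0.4000 ← occupied
  → r_2 = 0.4000
beam 3: φ=-45°, α=285°
  dir = (cos 285°, sin 285°) = (0.2588, -0.9659); from cell (2,5)
  next x-line at t=3.0910, next y-line at t=0.7350; Δt_x=3.8637, Δt_y=1.0353
    y: enter (2,4) at t=0.7350
    y: enter (2,3) at t=1.7703
    y: enter (2,2) at t=2.8056
    x: enter (3,2) at t=3.0910
    y: enter (3,1) at t=3.8409
    y: enter (3,0) at t=4.8762 ← occupied
  → r_3 = 4.8762
beam 4: φ=0°, α=330°
  dir = (cos 330°, sin 330°) = (0.8660, -0.5000); from cell (2,5)
  next x-line at t=0.9238, next y-line at t=1.4200; Δt_x=1.1547, Δt_y=2.0000
    x: enter (3,5) at t=0.9238
    y: enter (3,4) at t=1.4200 ← occupied
  → r_4 = 1.4200
beam 5: φ=45°, α=15°
  dir = (cos 15°, sin 15°) = (0.9659, 0.2588); from cell (2,5)
  next x-line at t=0.8282, next y-line at t=1.1205; Δt_x=1.0353, Δt_y=3.8637
    x: enter (3,5) at t=0.8282
    y: enter (3,6) at t=1.1205 ← occupied
  → r_5 = 1.1205
beam 6: φ=90°, α=60°
  dir = (cos 60°, sin 60°) = (0.5000, 0.8660); from cell (2,5)
  next x-line at t=1.6000, next y-line at t=0.3349; Δt_x=2.0000, Δt_y=1.1547
    y: enter (2,6) at t=0.3349 ← occupied
  → r_6 = 0.3349
beam 7: φ=135°, α=105°
  dir = (cos 105°, sin 105°) = (-0.2588, 0.9659); from cell (2,5)
  next x-line at t=0.7727, next y-line at t=0.3002; Δt_x=3.8637, Δt_y=1.0353
    y: enter (2,6) at t=0.3002 ← occupied
  → r_7 = 0.3002

ranges = [0.2071, 0.4000, 4.8762, 1.4200, 1.1205, 0.3349, 0.3002]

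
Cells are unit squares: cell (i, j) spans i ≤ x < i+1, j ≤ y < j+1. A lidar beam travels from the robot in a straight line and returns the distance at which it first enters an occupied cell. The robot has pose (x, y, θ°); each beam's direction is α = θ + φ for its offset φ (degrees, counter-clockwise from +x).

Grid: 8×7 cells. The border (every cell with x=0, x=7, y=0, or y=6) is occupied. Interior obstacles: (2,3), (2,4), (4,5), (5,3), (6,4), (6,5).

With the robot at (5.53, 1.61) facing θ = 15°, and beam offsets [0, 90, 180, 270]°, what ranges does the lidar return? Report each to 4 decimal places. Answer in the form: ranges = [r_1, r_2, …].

ranges = [1.5219, 1.4390, 2.3569, 0.6315]

beam 1: φ=0°, α=15°
  direction (0.9659, 0.2588); cell (5,1); t to first gridline: x 0.4866, y 1.5068 (then +1.0353 / +3.8637)
    (6,1) via x @ 0.4866
    (6,2) via y @ 1.5068
    (7,2) via x @ 1.5219  # hit
  → r_1 = 1.5219
beam 2: φ=90°, α=105°
  direction (-0.2588, 0.9659); cell (5,1); t to first gridline: x 2.0478, y 0.4038 (then +3.8637 / +1.0353)
    (5,2) via y @ 0.4038
    (5,3) via y @ 1.4390  # hit
  → r_2 = 1.4390
beam 3: φ=180°, α=195°
  direction (-0.9659, -0.2588); cell (5,1); t to first gridline: x 0.5487, y 2.3569 (then +1.0353 / +3.8637)
    (4,1) via x @ 0.5487
    (3,1) via x @ 1.5840
    (3,0) via y @ 2.3569  # hit
  → r_3 = 2.3569
beam 4: φ=270°, α=285°
  direction (0.2588, -0.9659); cell (5,1); t to first gridline: x 1.8159, y 0.6315 (then +3.8637 / +1.0353)
    (5,0) via y @ 0.6315  # hit
  → r_4 = 0.6315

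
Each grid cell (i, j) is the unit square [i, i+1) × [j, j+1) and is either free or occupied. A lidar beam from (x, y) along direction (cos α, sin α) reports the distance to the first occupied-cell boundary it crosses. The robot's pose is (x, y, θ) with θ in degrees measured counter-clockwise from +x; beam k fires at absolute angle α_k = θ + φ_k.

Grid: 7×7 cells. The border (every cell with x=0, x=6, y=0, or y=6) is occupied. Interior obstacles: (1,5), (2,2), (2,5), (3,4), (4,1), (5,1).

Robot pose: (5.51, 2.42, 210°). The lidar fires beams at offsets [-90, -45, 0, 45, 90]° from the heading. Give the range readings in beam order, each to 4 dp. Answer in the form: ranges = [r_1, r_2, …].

beam 1: φ=-90°, α=120°
  direction (-0.5000, 0.8660); cell (5,2); t to first gridline: x 1.0200, y 0.6697 (then +2.0000 / +1.1547)
    (5,3) via y @ 0.6697
    (4,3) via x @ 1.0200
    (4,4) via y @ 1.8244
    (4,5) via y @ 2.9791
    (3,5) via x @ 3.0200
    (3,6) via y @ 4.1338  # hit
  → r_1 = 4.1338
beam 2: φ=-45°, α=165°
  direction (-0.9659, 0.2588); cell (5,2); t to first gridline: x 0.5280, y 2.2409 (then +1.0353 / +3.8637)
    (4,2) via x @ 0.5280
    (3,2) via x @ 1.5633
    (3,3) via y @ 2.2409
    (2,3) via x @ 2.5985
    (1,3) via x @ 3.6338
    (0,3) via x @ 4.6691  # hit
  → r_2 = 4.6691
beam 3: φ=0°, α=210°
  direction (-0.8660, -0.5000); cell (5,2); t to first gridline: x 0.5889, y 0.8400 (then +1.1547 / +2.0000)
    (4,2) via x @ 0.5889
    (4,1) via y @ 0.8400  # hit
  → r_3 = 0.8400
beam 4: φ=45°, α=255°
  direction (-0.2588, -0.9659); cell (5,2); t to first gridline: x 1.9705, y 0.4348 (then +3.8637 / +1.0353)
    (5,1) via y @ 0.4348  # hit
  → r_4 = 0.4348
beam 5: φ=90°, α=300°
  direction (0.5000, -0.8660); cell (5,2); t to first gridline: x 0.9800, y 0.4850 (then +2.0000 / +1.1547)
    (5,1) via y @ 0.4850  # hit
  → r_5 = 0.4850

ranges = [4.1338, 4.6691, 0.8400, 0.4348, 0.4850]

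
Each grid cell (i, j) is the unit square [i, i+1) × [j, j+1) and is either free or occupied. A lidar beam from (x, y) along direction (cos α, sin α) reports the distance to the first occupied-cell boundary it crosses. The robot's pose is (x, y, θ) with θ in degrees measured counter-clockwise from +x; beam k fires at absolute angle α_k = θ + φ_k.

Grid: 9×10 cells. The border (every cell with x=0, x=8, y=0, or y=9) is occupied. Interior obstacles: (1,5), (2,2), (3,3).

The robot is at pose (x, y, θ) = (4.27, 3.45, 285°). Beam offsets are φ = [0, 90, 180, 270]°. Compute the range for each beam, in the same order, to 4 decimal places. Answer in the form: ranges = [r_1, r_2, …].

ranges = [2.5364, 3.8616, 5.7458, 0.2795]

beam 1: φ=0°, α=285°
  dir = (cos 285°, sin 285°) = (0.2588, -0.9659); from cell (4,3)
  next x-line at t=2.8205, next y-line at t=0.4659; Δt_x=3.8637, Δt_y=1.0353
    y: enter (4,2) at t=0.4659
    y: enter (4,1) at t=1.5012
    y: enter (4,0) at t=2.5364 ← occupied
  → r_1 = 2.5364
beam 2: φ=90°, α=15°
  dir = (cos 15°, sin 15°) = (0.9659, 0.2588); from cell (4,3)
  next x-line at t=0.7558, next y-line at t=2.1250; Δt_x=1.0353, Δt_y=3.8637
    x: enter (5,3) at t=0.7558
    x: enter (6,3) at t=1.7910
    y: enter (6,4) at t=2.1250
    x: enter (7,4) at t=2.8263
    x: enter (8,4) at t=3.8616 ← occupied
  → r_2 = 3.8616
beam 3: φ=180°, α=105°
  dir = (cos 105°, sin 105°) = (-0.2588, 0.9659); from cell (4,3)
  next x-line at t=1.0432, next y-line at t=0.5694; Δt_x=3.8637, Δt_y=1.0353
    y: enter (4,4) at t=0.5694
    x: enter (3,4) at t=1.0432
    y: enter (3,5) at t=1.6047
    y: enter (3,6) at t=2.6400
    y: enter (3,7) at t=3.6752
    y: enter (3,8) at t=4.7105
    x: enter (2,8) at t=4.9069
    y: enter (2,9) at t=5.7458 ← occupied
  → r_3 = 5.7458
beam 4: φ=270°, α=195°
  dir = (cos 195°, sin 195°) = (-0.9659, -0.2588); from cell (4,3)
  next x-line at t=0.2795, next y-line at t=1.7387; Δt_x=1.0353, Δt_y=3.8637
    x: enter (3,3) at t=0.2795 ← occupied
  → r_4 = 0.2795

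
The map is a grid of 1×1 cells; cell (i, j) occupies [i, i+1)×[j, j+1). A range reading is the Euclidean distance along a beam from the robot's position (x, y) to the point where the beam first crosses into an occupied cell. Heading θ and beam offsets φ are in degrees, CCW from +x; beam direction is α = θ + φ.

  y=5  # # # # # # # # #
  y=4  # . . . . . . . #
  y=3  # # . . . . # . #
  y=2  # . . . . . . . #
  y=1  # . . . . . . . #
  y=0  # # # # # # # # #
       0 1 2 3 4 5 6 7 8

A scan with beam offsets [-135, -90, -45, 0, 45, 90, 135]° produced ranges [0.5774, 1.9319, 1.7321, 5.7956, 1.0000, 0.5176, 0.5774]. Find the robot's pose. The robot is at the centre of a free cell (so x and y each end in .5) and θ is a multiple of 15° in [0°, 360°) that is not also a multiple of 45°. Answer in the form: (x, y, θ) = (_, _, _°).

The pose lattice has 26·16 = 416 candidates. Test each by forward raycasting.
  (7.5, 2.5, 105°): beam 2 = 0.5176 ≠ 1.9319 ✗
  (2.5, 3.5, 105°): beam 1 = 5.0000 ≠ 0.5774 ✗
  (7.5, 1.5, 255°): beam 1 = 1.7321 ≠ 0.5774 ✗
  …
  (7.5, 1.5, 165°): r_1=0.5774, r_2=1.9319, r_3=1.7321, r_4=5.7956, r_5=1.0000, r_6=0.5176, r_7=0.5774 — all match ✓
Only this pose fits every beam.

(x, y, θ) = (7.5, 1.5, 165°)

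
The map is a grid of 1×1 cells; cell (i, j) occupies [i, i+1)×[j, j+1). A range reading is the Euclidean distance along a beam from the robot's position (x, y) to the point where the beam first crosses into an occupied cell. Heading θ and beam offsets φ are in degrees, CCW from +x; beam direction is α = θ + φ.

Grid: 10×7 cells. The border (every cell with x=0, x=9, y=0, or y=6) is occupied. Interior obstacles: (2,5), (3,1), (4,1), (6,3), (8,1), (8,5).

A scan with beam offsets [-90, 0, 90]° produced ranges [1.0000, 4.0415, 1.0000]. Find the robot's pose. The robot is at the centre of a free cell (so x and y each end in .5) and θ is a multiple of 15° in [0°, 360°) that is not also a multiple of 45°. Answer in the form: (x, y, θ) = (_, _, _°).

The pose lattice has 34·16 = 544 candidates. Test each by forward raycasting.
  (5.5, 1.5, 240°): beam 1 = 0.5774 ≠ 1.0000 ✗
  (1.5, 5.5, 165°): beam 1 = 0.5176 ≠ 1.0000 ✗
  (7.5, 5.5, 120°): beam 1 = 0.5774 ≠ 1.0000 ✗
  (5.5, 4.5, 240°): beam 1 = 2.8868 ≠ 1.0000 ✗
  (4.5, 2.5, 15°): beam 1 = 0.5176 ≠ 1.0000 ✗
  …
  (5.5, 2.5, 120°): r_1=1.0000, r_2=4.0415, r_3=1.0000 — all match ✓
Unique over the lattice → pose = (5.5, 2.5, 120°).

(x, y, θ) = (5.5, 2.5, 120°)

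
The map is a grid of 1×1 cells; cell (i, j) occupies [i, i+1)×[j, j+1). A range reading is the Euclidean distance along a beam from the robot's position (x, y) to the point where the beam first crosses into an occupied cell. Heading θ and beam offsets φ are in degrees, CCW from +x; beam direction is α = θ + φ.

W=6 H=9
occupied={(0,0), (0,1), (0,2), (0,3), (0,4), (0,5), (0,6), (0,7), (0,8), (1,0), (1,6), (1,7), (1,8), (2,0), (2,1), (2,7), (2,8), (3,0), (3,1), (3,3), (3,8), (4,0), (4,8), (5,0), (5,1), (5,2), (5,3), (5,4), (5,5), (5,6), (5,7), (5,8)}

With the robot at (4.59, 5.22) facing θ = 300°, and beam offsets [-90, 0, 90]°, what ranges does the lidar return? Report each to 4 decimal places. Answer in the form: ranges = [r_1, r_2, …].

beam 1: φ=-90°, α=210°
  dir = (cos 210°, sin 210°) = (-0.8660, -0.5000); from cell (4,5)
  next x-line at t=0.6813, next y-line at t=0.4400; Δt_x=1.1547, Δt_y=2.0000
    y: enter (4,4) at t=0.4400
    x: enter (3,4) at t=0.6813
    x: enter (2,4) at t=1.8360
    y: enter (2,3) at t=2.4400
    x: enter (1,3) at t=2.9907
    x: enter (0,3) at t=4.1454 ← occupied
  → r_1 = 4.1454
beam 2: φ=0°, α=300°
  dir = (cos 300°, sin 300°) = (0.5000, -0.8660); from cell (4,5)
  next x-line at t=0.8200, next y-line at t=0.2540; Δt_x=2.0000, Δt_y=1.1547
    y: enter (4,4) at t=0.2540
    x: enter (5,4) at t=0.8200 ← occupied
  → r_2 = 0.8200
beam 3: φ=90°, α=30°
  dir = (cos 30°, sin 30°) = (0.8660, 0.5000); from cell (4,5)
  next x-line at t=0.4734, next y-line at t=1.5600; Δt_x=1.1547, Δt_y=2.0000
    x: enter (5,5) at t=0.4734 ← occupied
  → r_3 = 0.4734

ranges = [4.1454, 0.8200, 0.4734]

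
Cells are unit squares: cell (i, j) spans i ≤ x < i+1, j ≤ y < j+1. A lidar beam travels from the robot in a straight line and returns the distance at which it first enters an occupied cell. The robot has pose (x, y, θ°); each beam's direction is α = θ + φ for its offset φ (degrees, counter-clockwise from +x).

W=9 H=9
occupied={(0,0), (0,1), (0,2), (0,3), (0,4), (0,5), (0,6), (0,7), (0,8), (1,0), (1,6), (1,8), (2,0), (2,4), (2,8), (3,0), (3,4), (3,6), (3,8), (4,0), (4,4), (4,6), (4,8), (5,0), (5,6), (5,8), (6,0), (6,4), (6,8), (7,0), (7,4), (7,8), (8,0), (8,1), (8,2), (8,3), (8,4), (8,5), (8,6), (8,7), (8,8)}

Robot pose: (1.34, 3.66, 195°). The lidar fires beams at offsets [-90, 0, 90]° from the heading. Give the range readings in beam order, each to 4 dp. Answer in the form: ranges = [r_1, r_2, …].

ranges = [1.3137, 0.3520, 2.7538]

beam 1: φ=-90°, α=105°
  cosα=-0.2588 sinα=0.9659 | (1,3) | tMaxX 1.3137 tMaxY 0.3520 | tΔX 3.8637 tΔY 1.0353
    t=0.3520 [y] (1,4)
    t=1.3137 [x] (0,4) — stop
  → r_1 = 1.3137
beam 2: φ=0°, α=195°
  cosα=-0.9659 sinα=-0.2588 | (1,3) | tMaxX 0.3520 tMaxY 2.5500 | tΔX 1.0353 tΔY 3.8637
    t=0.3520 [x] (0,3) — stop
  → r_2 = 0.3520
beam 3: φ=90°, α=285°
  cosα=0.2588 sinα=-0.9659 | (1,3) | tMaxX 2.5500 tMaxY 0.6833 | tΔX 3.8637 tΔY 1.0353
    t=0.6833 [y] (1,2)
    t=1.7186 [y] (1,1)
    t=2.5500 [x] (2,1)
    t=2.7538 [y] (2,0) — stop
  → r_3 = 2.7538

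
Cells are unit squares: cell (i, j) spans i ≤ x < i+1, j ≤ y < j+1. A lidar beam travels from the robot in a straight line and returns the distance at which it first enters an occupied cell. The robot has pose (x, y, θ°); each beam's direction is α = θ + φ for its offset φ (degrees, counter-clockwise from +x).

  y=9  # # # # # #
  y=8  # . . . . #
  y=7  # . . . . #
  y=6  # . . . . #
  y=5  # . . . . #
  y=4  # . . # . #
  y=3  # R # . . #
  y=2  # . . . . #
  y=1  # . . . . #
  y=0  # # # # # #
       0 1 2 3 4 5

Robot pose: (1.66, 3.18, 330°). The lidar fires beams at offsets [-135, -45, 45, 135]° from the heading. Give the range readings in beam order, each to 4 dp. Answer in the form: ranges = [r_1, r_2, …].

ranges = [0.6833, 2.2569, 0.3520, 2.5500]

beam 1: φ=-135°, α=195°
  d=(-0.9659,-0.2588)  start (1,3)  tX=0.6833 tY=0.6955  stride 1/|dx|=1.0353 1/|dy|=3.8637
    cross x-line → (0,3), t=0.6833 (wall)
  → r_1 = 0.6833
beam 2: φ=-45°, α=285°
  d=(0.2588,-0.9659)  start (1,3)  tX=1.3137 tY=0.1863  stride 1/|dx|=3.8637 1/|dy|=1.0353
    cross y-line → (1,2), t=0.1863
    cross y-line → (1,1), t=1.2216
    cross x-line → (2,1), t=1.3137
    cross y-line → (2,0), t=2.2569 (wall)
  → r_2 = 2.2569
beam 3: φ=45°, α=15°
  d=(0.9659,0.2588)  start (1,3)  tX=0.3520 tY=3.1682  stride 1/|dx|=1.0353 1/|dy|=3.8637
    cross x-line → (2,3), t=0.3520 (wall)
  → r_3 = 0.3520
beam 4: φ=135°, α=105°
  d=(-0.2588,0.9659)  start (1,3)  tX=2.5500 tY=0.8489  stride 1/|dx|=3.8637 1/|dy|=1.0353
    cross y-line → (1,4), t=0.8489
    cross y-line → (1,5), t=1.8842
    cross x-line → (0,5), t=2.5500 (wall)
  → r_4 = 2.5500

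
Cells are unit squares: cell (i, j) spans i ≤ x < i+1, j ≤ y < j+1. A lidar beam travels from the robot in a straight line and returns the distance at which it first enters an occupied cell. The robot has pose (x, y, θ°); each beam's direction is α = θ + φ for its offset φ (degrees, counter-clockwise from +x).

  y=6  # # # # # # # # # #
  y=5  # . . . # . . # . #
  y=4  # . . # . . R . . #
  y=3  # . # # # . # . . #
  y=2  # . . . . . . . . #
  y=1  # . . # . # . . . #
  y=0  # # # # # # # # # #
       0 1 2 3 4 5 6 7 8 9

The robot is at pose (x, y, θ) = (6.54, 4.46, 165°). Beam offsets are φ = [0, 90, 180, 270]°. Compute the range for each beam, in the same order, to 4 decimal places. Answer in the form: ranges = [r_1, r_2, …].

beam 1: φ=0°, α=165°
  dir = (cos 165°, sin 165°) = (-0.9659, 0.2588); from cell (6,4)
  next x-line at t=0.5590, next y-line at t=2.0864; Δt_x=1.0353, Δt_y=3.8637
    x: enter (5,4) at t=0.5590
    x: enter (4,4) at t=1.5943
    y: enter (4,5) at t=2.0864 ← occupied
  → r_1 = 2.0864
beam 2: φ=90°, α=255°
  dir = (cos 255°, sin 255°) = (-0.2588, -0.9659); from cell (6,4)
  next x-line at t=2.0864, next y-line at t=0.4762; Δt_x=3.8637, Δt_y=1.0353
    y: enter (6,3) at t=0.4762 ← occupied
  → r_2 = 0.4762
beam 3: φ=180°, α=345°
  dir = (cos 345°, sin 345°) = (0.9659, -0.2588); from cell (6,4)
  next x-line at t=0.4762, next y-line at t=1.7773; Δt_x=1.0353, Δt_y=3.8637
    x: enter (7,4) at t=0.4762
    x: enter (8,4) at t=1.5115
    y: enter (8,3) at t=1.7773
    x: enter (9,3) at t=2.5468 ← occupied
  → r_3 = 2.5468
beam 4: φ=270°, α=75°
  dir = (cos 75°, sin 75°) = (0.2588, 0.9659); from cell (6,4)
  next x-line at t=1.7773, next y-line at t=0.5590; Δt_x=3.8637, Δt_y=1.0353
    y: enter (6,5) at t=0.5590
    y: enter (6,6) at t=1.5943 ← occupied
  → r_4 = 1.5943

ranges = [2.0864, 0.4762, 2.5468, 1.5943]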